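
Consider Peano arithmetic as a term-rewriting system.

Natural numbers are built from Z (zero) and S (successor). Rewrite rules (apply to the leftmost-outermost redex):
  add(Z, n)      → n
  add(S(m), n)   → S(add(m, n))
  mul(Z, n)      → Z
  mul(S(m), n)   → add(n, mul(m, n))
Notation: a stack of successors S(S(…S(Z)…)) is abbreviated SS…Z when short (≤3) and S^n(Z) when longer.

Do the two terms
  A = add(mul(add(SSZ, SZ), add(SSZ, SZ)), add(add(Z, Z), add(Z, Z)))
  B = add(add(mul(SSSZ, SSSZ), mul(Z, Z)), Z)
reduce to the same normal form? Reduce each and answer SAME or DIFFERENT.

Answer: SAME — A ⇓ S^9(Z), B ⇓ S^9(Z)

Reduction:
Term A:
  start: add(mul(add(SSZ, SZ), add(SSZ, SZ)), add(add(Z, Z), add(Z, Z)))
  →1  add(mul(S(add(SZ, SZ)), add(SSZ, SZ)), add(add(Z, Z), add(Z, Z)))
  →2  add(add(add(SSZ, SZ), mul(add(SZ, SZ), add(SSZ, SZ))), add(add(Z, Z), add(Z, Z)))
  →3  add(add(S(add(SZ, SZ)), mul(add(SZ, SZ), add(SSZ, SZ))), add(add(Z, Z), add(Z, Z)))
  →4  add(S(add(add(SZ, SZ), mul(add(SZ, SZ), add(SSZ, SZ)))), add(add(Z, Z), add(Z, Z)))
  →5  S(add(add(add(SZ, SZ), mul(add(SZ, SZ), add(SSZ, SZ))), add(add(Z, Z), add(Z, Z))))
  →6  S(add(add(S(add(Z, SZ)), mul(add(SZ, SZ), add(SSZ, SZ))), add(add(Z, Z), add(Z, Z))))
  →7  S(add(S(add(add(Z, SZ), mul(add(SZ, SZ), add(SSZ, SZ)))), add(add(Z, Z), add(Z, Z))))
  →8  S(S(add(add(add(Z, SZ), mul(add(SZ, SZ), add(SSZ, SZ))), add(add(Z, Z), add(Z, Z)))))
  →9  S(S(add(add(SZ, mul(add(SZ, SZ), add(SSZ, SZ))), add(add(Z, Z), add(Z, Z)))))
  →10  S(S(add(S(add(Z, mul(add(SZ, SZ), add(SSZ, SZ)))), add(add(Z, Z), add(Z, Z)))))
  →11  S(S(S(add(add(Z, mul(add(SZ, SZ), add(SSZ, SZ))), add(add(Z, Z), add(Z, Z))))))
  →12  S(S(S(add(mul(add(SZ, SZ), add(SSZ, SZ)), add(add(Z, Z), add(Z, Z))))))
  →13  S(S(S(add(mul(S(add(Z, SZ)), add(SSZ, SZ)), add(add(Z, Z), add(Z, Z))))))
  →14  S(S(S(add(add(add(SSZ, SZ), mul(add(Z, SZ), add(SSZ, SZ))), add(add(Z, Z), add(Z, Z))))))
  →15  S(S(S(add(add(S(add(SZ, SZ)), mul(add(Z, SZ), add(SSZ, SZ))), add(add(Z, Z), add(Z, Z))))))
  →16  S(S(S(add(S(add(add(SZ, SZ), mul(add(Z, SZ), add(SSZ, SZ)))), add(add(Z, Z), add(Z, Z))))))
  →17  S(S(S(S(add(add(add(SZ, SZ), mul(add(Z, SZ), add(SSZ, SZ))), add(add(Z, Z), add(Z, Z)))))))
  →18  S(S(S(S(add(add(S(add(Z, SZ)), mul(add(Z, SZ), add(SSZ, SZ))), add(add(Z, Z), add(Z, Z)))))))
  →19  S(S(S(S(add(S(add(add(Z, SZ), mul(add(Z, SZ), add(SSZ, SZ)))), add(add(Z, Z), add(Z, Z)))))))
  →20  S(S(S(S(S(add(add(add(Z, SZ), mul(add(Z, SZ), add(SSZ, SZ))), add(add(Z, Z), add(Z, Z))))))))
  →21  S(S(S(S(S(add(add(SZ, mul(add(Z, SZ), add(SSZ, SZ))), add(add(Z, Z), add(Z, Z))))))))
  →22  S(S(S(S(S(add(S(add(Z, mul(add(Z, SZ), add(SSZ, SZ)))), add(add(Z, Z), add(Z, Z))))))))
  →23  S(S(S(S(S(S(add(add(Z, mul(add(Z, SZ), add(SSZ, SZ))), add(add(Z, Z), add(Z, Z)))))))))
  →24  S(S(S(S(S(S(add(mul(add(Z, SZ), add(SSZ, SZ)), add(add(Z, Z), add(Z, Z)))))))))
  →25  S(S(S(S(S(S(add(mul(SZ, add(SSZ, SZ)), add(add(Z, Z), add(Z, Z)))))))))
  →26  S(S(S(S(S(S(add(add(add(SSZ, SZ), mul(Z, add(SSZ, SZ))), add(add(Z, Z), add(Z, Z)))))))))
  →27  S(S(S(S(S(S(add(add(S(add(SZ, SZ)), mul(Z, add(SSZ, SZ))), add(add(Z, Z), add(Z, Z)))))))))
  →28  S(S(S(S(S(S(add(S(add(add(SZ, SZ), mul(Z, add(SSZ, SZ)))), add(add(Z, Z), add(Z, Z)))))))))
  →29  S(S(S(S(S(S(S(add(add(add(SZ, SZ), mul(Z, add(SSZ, SZ))), add(add(Z, Z), add(Z, Z))))))))))
  →30  S(S(S(S(S(S(S(add(add(S(add(Z, SZ)), mul(Z, add(SSZ, SZ))), add(add(Z, Z), add(Z, Z))))))))))
  →31  S(S(S(S(S(S(S(add(S(add(add(Z, SZ), mul(Z, add(SSZ, SZ)))), add(add(Z, Z), add(Z, Z))))))))))
  →32  S(S(S(S(S(S(S(S(add(add(add(Z, SZ), mul(Z, add(SSZ, SZ))), add(add(Z, Z), add(Z, Z)))))))))))
  →33  S(S(S(S(S(S(S(S(add(add(SZ, mul(Z, add(SSZ, SZ))), add(add(Z, Z), add(Z, Z)))))))))))
  →34  S(S(S(S(S(S(S(S(add(S(add(Z, mul(Z, add(SSZ, SZ)))), add(add(Z, Z), add(Z, Z)))))))))))
  →35  S(S(S(S(S(S(S(S(S(add(add(Z, mul(Z, add(SSZ, SZ))), add(add(Z, Z), add(Z, Z))))))))))))
  →36  S(S(S(S(S(S(S(S(S(add(mul(Z, add(SSZ, SZ)), add(add(Z, Z), add(Z, Z))))))))))))
  →37  S(S(S(S(S(S(S(S(S(add(Z, add(add(Z, Z), add(Z, Z))))))))))))
  →38  S(S(S(S(S(S(S(S(S(add(add(Z, Z), add(Z, Z)))))))))))
  →39  S(S(S(S(S(S(S(S(S(add(Z, add(Z, Z)))))))))))
  →40  S(S(S(S(S(S(S(S(S(add(Z, Z))))))))))
  →41  S^9(Z)

Term B:
  start: add(add(mul(SSSZ, SSSZ), mul(Z, Z)), Z)
  →1  add(add(add(SSSZ, mul(SSZ, SSSZ)), mul(Z, Z)), Z)
  →2  add(add(S(add(SSZ, mul(SSZ, SSSZ))), mul(Z, Z)), Z)
  →3  add(S(add(add(SSZ, mul(SSZ, SSSZ)), mul(Z, Z))), Z)
  →4  S(add(add(add(SSZ, mul(SSZ, SSSZ)), mul(Z, Z)), Z))
  →5  S(add(add(S(add(SZ, mul(SSZ, SSSZ))), mul(Z, Z)), Z))
  →6  S(add(S(add(add(SZ, mul(SSZ, SSSZ)), mul(Z, Z))), Z))
  →7  S(S(add(add(add(SZ, mul(SSZ, SSSZ)), mul(Z, Z)), Z)))
  →8  S(S(add(add(S(add(Z, mul(SSZ, SSSZ))), mul(Z, Z)), Z)))
  →9  S(S(add(S(add(add(Z, mul(SSZ, SSSZ)), mul(Z, Z))), Z)))
  →10  S(S(S(add(add(add(Z, mul(SSZ, SSSZ)), mul(Z, Z)), Z))))
  →11  S(S(S(add(add(mul(SSZ, SSSZ), mul(Z, Z)), Z))))
  →12  S(S(S(add(add(add(SSSZ, mul(SZ, SSSZ)), mul(Z, Z)), Z))))
  →13  S(S(S(add(add(S(add(SSZ, mul(SZ, SSSZ))), mul(Z, Z)), Z))))
  →14  S(S(S(add(S(add(add(SSZ, mul(SZ, SSSZ)), mul(Z, Z))), Z))))
  →15  S(S(S(S(add(add(add(SSZ, mul(SZ, SSSZ)), mul(Z, Z)), Z)))))
  →16  S(S(S(S(add(add(S(add(SZ, mul(SZ, SSSZ))), mul(Z, Z)), Z)))))
  →17  S(S(S(S(add(S(add(add(SZ, mul(SZ, SSSZ)), mul(Z, Z))), Z)))))
  →18  S(S(S(S(S(add(add(add(SZ, mul(SZ, SSSZ)), mul(Z, Z)), Z))))))
  →19  S(S(S(S(S(add(add(S(add(Z, mul(SZ, SSSZ))), mul(Z, Z)), Z))))))
  →20  S(S(S(S(S(add(S(add(add(Z, mul(SZ, SSSZ)), mul(Z, Z))), Z))))))
  →21  S(S(S(S(S(S(add(add(add(Z, mul(SZ, SSSZ)), mul(Z, Z)), Z)))))))
  →22  S(S(S(S(S(S(add(add(mul(SZ, SSSZ), mul(Z, Z)), Z)))))))
  →23  S(S(S(S(S(S(add(add(add(SSSZ, mul(Z, SSSZ)), mul(Z, Z)), Z)))))))
  →24  S(S(S(S(S(S(add(add(S(add(SSZ, mul(Z, SSSZ))), mul(Z, Z)), Z)))))))
  →25  S(S(S(S(S(S(add(S(add(add(SSZ, mul(Z, SSSZ)), mul(Z, Z))), Z)))))))
  →26  S(S(S(S(S(S(S(add(add(add(SSZ, mul(Z, SSSZ)), mul(Z, Z)), Z))))))))
  →27  S(S(S(S(S(S(S(add(add(S(add(SZ, mul(Z, SSSZ))), mul(Z, Z)), Z))))))))
  →28  S(S(S(S(S(S(S(add(S(add(add(SZ, mul(Z, SSSZ)), mul(Z, Z))), Z))))))))
  →29  S(S(S(S(S(S(S(S(add(add(add(SZ, mul(Z, SSSZ)), mul(Z, Z)), Z)))))))))
  →30  S(S(S(S(S(S(S(S(add(add(S(add(Z, mul(Z, SSSZ))), mul(Z, Z)), Z)))))))))
  →31  S(S(S(S(S(S(S(S(add(S(add(add(Z, mul(Z, SSSZ)), mul(Z, Z))), Z)))))))))
  →32  S(S(S(S(S(S(S(S(S(add(add(add(Z, mul(Z, SSSZ)), mul(Z, Z)), Z))))))))))
  →33  S(S(S(S(S(S(S(S(S(add(add(mul(Z, SSSZ), mul(Z, Z)), Z))))))))))
  →34  S(S(S(S(S(S(S(S(S(add(add(Z, mul(Z, Z)), Z))))))))))
  →35  S(S(S(S(S(S(S(S(S(add(mul(Z, Z), Z))))))))))
  →36  S(S(S(S(S(S(S(S(S(add(Z, Z))))))))))
  →37  S^9(Z)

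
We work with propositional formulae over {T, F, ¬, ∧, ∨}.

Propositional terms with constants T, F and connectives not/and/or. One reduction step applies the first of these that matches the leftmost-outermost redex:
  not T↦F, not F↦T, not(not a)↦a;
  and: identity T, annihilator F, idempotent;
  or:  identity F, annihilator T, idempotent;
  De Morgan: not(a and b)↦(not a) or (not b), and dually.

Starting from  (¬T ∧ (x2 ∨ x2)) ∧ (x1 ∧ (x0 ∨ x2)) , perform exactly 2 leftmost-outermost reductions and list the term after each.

Answer: after 2 steps: F ∧ (x1 ∧ (x0 ∨ x2))

Reduction:
  start: (¬T ∧ (x2 ∨ x2)) ∧ (x1 ∧ (x0 ∨ x2))
  [1] (F ∧ (x2 ∨ x2)) ∧ (x1 ∧ (x0 ∨ x2))
  [2] F ∧ (x1 ∧ (x0 ∨ x2))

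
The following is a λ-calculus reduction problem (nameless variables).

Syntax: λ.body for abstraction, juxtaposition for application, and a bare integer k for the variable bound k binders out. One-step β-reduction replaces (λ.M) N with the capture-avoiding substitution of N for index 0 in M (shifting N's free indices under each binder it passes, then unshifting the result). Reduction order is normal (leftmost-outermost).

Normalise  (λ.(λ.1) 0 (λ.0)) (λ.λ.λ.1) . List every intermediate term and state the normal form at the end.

Answer: normal form = λ.λ.1  (in 3 steps)

Derivation:
  start: (λ.(λ.1) 0 (λ.0)) (λ.λ.λ.1)
  [1] (λ.λ.λ.λ.1) (λ.λ.λ.1) (λ.0)
  [2] (λ.λ.λ.1) (λ.0)
  [3] λ.λ.1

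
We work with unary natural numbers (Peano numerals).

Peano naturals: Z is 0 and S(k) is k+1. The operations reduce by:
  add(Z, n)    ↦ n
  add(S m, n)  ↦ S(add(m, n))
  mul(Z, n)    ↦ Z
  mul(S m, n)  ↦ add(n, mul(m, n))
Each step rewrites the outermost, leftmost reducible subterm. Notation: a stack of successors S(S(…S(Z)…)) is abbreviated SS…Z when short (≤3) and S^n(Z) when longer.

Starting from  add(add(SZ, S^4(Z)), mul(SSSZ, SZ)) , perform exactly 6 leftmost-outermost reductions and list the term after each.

  start: add(add(SZ, S^4(Z)), mul(SSSZ, SZ))
  step 1: add(S(add(Z, S^4(Z))), mul(SSSZ, SZ))
  step 2: S(add(add(Z, S^4(Z)), mul(SSSZ, SZ)))
  step 3: S(add(S^4(Z), mul(SSSZ, SZ)))
  step 4: S(S(add(SSSZ, mul(SSSZ, SZ))))
  step 5: S(S(S(add(SSZ, mul(SSSZ, SZ)))))
  step 6: S(S(S(S(add(SZ, mul(SSSZ, SZ))))))

Answer: after 6 steps: S(S(S(S(add(SZ, mul(SSSZ, SZ))))))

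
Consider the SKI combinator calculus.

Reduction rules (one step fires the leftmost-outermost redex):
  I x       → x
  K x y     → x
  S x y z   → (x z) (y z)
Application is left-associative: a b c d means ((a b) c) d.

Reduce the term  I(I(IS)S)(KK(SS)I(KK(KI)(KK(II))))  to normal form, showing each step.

Answer: normal form = SSI  (in 5 steps)

Derivation:
  start: I(I(IS)S)(KK(SS)I(KK(KI)(KK(II))))
  →1  I(IS)S(KK(SS)I(KK(KI)(KK(II))))
  →2  ISS(KK(SS)I(KK(KI)(KK(II))))
  →3  SS(KK(SS)I(KK(KI)(KK(II))))
  →4  SS(KI(KK(KI)(KK(II))))
  →5  SSI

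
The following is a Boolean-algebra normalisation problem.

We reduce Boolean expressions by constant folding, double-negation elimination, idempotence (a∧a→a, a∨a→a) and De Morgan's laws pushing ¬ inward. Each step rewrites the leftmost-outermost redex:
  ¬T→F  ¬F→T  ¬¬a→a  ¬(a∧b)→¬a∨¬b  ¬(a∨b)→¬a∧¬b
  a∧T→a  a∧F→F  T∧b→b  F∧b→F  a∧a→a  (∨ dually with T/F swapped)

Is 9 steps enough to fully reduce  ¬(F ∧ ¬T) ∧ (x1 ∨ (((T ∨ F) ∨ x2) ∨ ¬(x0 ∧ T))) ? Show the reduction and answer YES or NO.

Answer: YES — reaches normal form T in 8 ≤ 9 steps

Derivation:
  start: ¬(F ∧ ¬T) ∧ (x1 ∨ (((T ∨ F) ∨ x2) ∨ ¬(x0 ∧ T)))
  →1  (¬F ∨ ¬¬T) ∧ (x1 ∨ (((T ∨ F) ∨ x2) ∨ ¬(x0 ∧ T)))
  →2  (T ∨ ¬¬T) ∧ (x1 ∨ (((T ∨ F) ∨ x2) ∨ ¬(x0 ∧ T)))
  →3  T ∧ (x1 ∨ (((T ∨ F) ∨ x2) ∨ ¬(x0 ∧ T)))
  →4  x1 ∨ (((T ∨ F) ∨ x2) ∨ ¬(x0 ∧ T))
  →5  x1 ∨ ((T ∨ x2) ∨ ¬(x0 ∧ T))
  →6  x1 ∨ (T ∨ ¬(x0 ∧ T))
  →7  x1 ∨ T
  →8  T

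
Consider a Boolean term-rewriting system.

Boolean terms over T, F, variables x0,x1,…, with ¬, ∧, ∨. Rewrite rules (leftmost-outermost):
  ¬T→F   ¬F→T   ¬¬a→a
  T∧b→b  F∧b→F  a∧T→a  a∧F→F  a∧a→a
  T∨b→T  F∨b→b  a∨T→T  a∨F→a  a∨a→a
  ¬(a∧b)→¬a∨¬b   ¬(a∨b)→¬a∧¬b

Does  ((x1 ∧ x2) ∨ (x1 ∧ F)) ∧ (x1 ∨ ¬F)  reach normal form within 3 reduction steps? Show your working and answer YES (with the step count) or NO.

  start: ((x1 ∧ x2) ∨ (x1 ∧ F)) ∧ (x1 ∨ ¬F)
  →1  ((x1 ∧ x2) ∨ F) ∧ (x1 ∨ ¬F)
  →2  (x1 ∧ x2) ∧ (x1 ∨ ¬F)
  →3  (x1 ∧ x2) ∧ (x1 ∨ T)

Answer: NO — after 3 steps the term is (x1 ∧ x2) ∧ (x1 ∨ T), not yet normal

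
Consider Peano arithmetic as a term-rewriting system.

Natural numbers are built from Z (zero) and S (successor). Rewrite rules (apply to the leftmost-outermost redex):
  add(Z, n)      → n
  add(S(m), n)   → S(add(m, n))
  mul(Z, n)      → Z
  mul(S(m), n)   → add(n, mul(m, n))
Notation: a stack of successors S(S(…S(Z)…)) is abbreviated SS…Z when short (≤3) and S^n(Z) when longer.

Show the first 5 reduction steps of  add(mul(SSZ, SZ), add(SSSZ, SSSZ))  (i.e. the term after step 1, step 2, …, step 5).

  start: add(mul(SSZ, SZ), add(SSSZ, SSSZ))
  →1  add(add(SZ, mul(SZ, SZ)), add(SSSZ, SSSZ))
  →2  add(S(add(Z, mul(SZ, SZ))), add(SSSZ, SSSZ))
  →3  S(add(add(Z, mul(SZ, SZ)), add(SSSZ, SSSZ)))
  →4  S(add(mul(SZ, SZ), add(SSSZ, SSSZ)))
  →5  S(add(add(SZ, mul(Z, SZ)), add(SSSZ, SSSZ)))

Answer: after 5 steps: S(add(add(SZ, mul(Z, SZ)), add(SSSZ, SSSZ)))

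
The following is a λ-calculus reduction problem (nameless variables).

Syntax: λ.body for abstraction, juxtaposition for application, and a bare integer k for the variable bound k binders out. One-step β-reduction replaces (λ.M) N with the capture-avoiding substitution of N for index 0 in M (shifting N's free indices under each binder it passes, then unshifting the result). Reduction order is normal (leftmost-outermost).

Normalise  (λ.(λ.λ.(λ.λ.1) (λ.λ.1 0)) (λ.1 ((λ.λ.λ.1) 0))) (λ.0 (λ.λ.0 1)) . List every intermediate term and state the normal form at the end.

  start: (λ.(λ.λ.(λ.λ.1) (λ.λ.1 0)) (λ.1 ((λ.λ.λ.1) 0))) (λ.0 (λ.λ.0 1))
  step 1: (λ.λ.(λ.λ.1) (λ.λ.1 0)) (λ.(λ.0 (λ.λ.0 1)) ((λ.λ.λ.1) 0))
  step 2: λ.(λ.λ.1) (λ.λ.1 0)
  step 3: λ.λ.λ.λ.1 0

Answer: normal form = λ.λ.λ.λ.1 0  (in 3 steps)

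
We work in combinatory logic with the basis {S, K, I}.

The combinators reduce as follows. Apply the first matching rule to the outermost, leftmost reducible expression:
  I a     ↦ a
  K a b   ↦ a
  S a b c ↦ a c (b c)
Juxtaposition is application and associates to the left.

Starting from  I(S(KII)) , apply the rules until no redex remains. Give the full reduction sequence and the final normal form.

  start: I(S(KII))
  step 1: S(KII)
  step 2: SI

Answer: normal form = SI  (in 2 steps)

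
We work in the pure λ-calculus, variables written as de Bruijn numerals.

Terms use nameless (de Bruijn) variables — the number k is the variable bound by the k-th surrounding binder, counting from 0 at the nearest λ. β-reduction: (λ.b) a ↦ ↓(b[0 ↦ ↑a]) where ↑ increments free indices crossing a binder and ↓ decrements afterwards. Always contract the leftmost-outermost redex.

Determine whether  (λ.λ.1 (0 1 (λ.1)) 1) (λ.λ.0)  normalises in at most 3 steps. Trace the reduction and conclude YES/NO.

Answer: YES — reaches normal form λ.λ.λ.0 in 3 ≤ 3 steps

Derivation:
  start: (λ.λ.1 (0 1 (λ.1)) 1) (λ.λ.0)
  →1  λ.(λ.λ.0) (0 (λ.λ.0) (λ.1)) (λ.λ.0)
  →2  λ.(λ.0) (λ.λ.0)
  →3  λ.λ.λ.0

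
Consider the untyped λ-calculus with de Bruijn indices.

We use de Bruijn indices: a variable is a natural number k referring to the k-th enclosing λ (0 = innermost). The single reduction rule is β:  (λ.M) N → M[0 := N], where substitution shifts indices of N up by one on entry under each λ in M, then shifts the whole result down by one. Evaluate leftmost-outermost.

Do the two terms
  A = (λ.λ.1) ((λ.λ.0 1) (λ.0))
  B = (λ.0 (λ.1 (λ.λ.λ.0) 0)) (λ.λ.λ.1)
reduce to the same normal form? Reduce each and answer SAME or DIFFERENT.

Term A:
  start: (λ.λ.1) ((λ.λ.0 1) (λ.0))
  →1  λ.(λ.λ.0 1) (λ.0)
  →2  λ.λ.0 (λ.0)

Term B:
  start: (λ.0 (λ.1 (λ.λ.λ.0) 0)) (λ.λ.λ.1)
  →1  (λ.λ.λ.1) (λ.(λ.λ.λ.1) (λ.λ.λ.0) 0)
  →2  λ.λ.1

Answer: DIFFERENT — A ⇓ λ.λ.0 (λ.0), B ⇓ λ.λ.1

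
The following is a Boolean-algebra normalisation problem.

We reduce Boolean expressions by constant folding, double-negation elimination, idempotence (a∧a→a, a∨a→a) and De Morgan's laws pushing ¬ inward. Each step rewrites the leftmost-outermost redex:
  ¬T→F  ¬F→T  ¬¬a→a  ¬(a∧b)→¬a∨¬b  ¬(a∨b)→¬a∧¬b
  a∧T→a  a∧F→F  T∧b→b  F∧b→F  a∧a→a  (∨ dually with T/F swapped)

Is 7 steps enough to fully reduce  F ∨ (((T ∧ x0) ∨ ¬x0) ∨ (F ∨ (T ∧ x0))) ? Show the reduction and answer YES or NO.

  start: F ∨ (((T ∧ x0) ∨ ¬x0) ∨ (F ∨ (T ∧ x0)))
  [1] ((T ∧ x0) ∨ ¬x0) ∨ (F ∨ (T ∧ x0))
  [2] (x0 ∨ ¬x0) ∨ (F ∨ (T ∧ x0))
  [3] (x0 ∨ ¬x0) ∨ (T ∧ x0)
  [4] (x0 ∨ ¬x0) ∨ x0

Answer: YES — reaches normal form (x0 ∨ ¬x0) ∨ x0 in 4 ≤ 7 steps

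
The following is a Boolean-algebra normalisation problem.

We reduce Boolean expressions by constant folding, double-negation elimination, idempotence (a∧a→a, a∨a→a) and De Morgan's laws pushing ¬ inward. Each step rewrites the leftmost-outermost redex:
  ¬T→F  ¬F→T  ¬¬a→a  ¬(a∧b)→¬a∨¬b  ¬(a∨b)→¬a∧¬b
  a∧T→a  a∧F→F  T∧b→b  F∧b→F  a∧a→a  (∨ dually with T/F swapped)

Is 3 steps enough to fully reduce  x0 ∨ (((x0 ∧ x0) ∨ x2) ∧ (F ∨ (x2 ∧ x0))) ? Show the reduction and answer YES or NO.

  start: x0 ∨ (((x0 ∧ x0) ∨ x2) ∧ (F ∨ (x2 ∧ x0)))
  →1  x0 ∨ ((x0 ∨ x2) ∧ (F ∨ (x2 ∧ x0)))
  →2  x0 ∨ ((x0 ∨ x2) ∧ (x2 ∧ x0))

Answer: YES — reaches normal form x0 ∨ ((x0 ∨ x2) ∧ (x2 ∧ x0)) in 2 ≤ 3 steps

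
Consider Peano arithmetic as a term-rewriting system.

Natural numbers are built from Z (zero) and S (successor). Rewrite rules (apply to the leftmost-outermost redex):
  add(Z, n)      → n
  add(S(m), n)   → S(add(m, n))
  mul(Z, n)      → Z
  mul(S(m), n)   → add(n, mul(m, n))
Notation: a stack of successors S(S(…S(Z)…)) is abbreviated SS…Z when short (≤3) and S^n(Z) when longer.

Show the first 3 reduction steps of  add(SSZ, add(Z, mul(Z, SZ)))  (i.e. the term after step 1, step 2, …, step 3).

  start: add(SSZ, add(Z, mul(Z, SZ)))
  step 1: S(add(SZ, add(Z, mul(Z, SZ))))
  step 2: S(S(add(Z, add(Z, mul(Z, SZ)))))
  step 3: S(S(add(Z, mul(Z, SZ))))

Answer: after 3 steps: S(S(add(Z, mul(Z, SZ))))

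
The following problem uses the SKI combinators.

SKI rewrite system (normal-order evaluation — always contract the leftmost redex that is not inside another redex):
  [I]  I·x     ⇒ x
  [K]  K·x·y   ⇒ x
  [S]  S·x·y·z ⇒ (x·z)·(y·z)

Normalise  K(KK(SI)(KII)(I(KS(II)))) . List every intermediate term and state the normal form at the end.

  start: K(KK(SI)(KII)(I(KS(II))))
  →1  K(K(KII)(I(KS(II))))
  →2  K(KII)
  →3  KI

Answer: normal form = KI  (in 3 steps)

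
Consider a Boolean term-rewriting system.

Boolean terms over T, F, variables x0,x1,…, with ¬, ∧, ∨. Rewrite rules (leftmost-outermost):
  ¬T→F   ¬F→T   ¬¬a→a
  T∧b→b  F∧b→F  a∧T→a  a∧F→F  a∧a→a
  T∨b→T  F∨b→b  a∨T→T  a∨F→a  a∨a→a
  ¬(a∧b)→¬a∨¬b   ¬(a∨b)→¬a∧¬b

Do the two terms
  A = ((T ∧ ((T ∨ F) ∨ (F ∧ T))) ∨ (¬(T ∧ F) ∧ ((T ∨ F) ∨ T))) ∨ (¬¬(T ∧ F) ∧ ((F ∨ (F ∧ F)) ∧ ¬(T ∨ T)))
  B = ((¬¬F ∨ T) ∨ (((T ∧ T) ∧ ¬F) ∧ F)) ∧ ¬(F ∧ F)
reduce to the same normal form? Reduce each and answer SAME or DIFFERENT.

Term A:
  start: ((T ∧ ((T ∨ F) ∨ (F ∧ T))) ∨ (¬(T ∧ F) ∧ ((T ∨ F) ∨ T))) ∨ (¬¬(T ∧ F) ∧ ((F ∨ (F ∧ F)) ∧ ¬(T ∨ T)))
  →1  (((T ∨ F) ∨ (F ∧ T)) ∨ (¬(T ∧ F) ∧ ((T ∨ F) ∨ T))) ∨ (¬¬(T ∧ F) ∧ ((F ∨ (F ∧ F)) ∧ ¬(T ∨ T)))
  →2  ((T ∨ (F ∧ T)) ∨ (¬(T ∧ F) ∧ ((T ∨ F) ∨ T))) ∨ (¬¬(T ∧ F) ∧ ((F ∨ (F ∧ F)) ∧ ¬(T ∨ T)))
  →3  (T ∨ (¬(T ∧ F) ∧ ((T ∨ F) ∨ T))) ∨ (¬¬(T ∧ F) ∧ ((F ∨ (F ∧ F)) ∧ ¬(T ∨ T)))
  →4  T ∨ (¬¬(T ∧ F) ∧ ((F ∨ (F ∧ F)) ∧ ¬(T ∨ T)))
  →5  T

Term B:
  start: ((¬¬F ∨ T) ∨ (((T ∧ T) ∧ ¬F) ∧ F)) ∧ ¬(F ∧ F)
  →1  (T ∨ (((T ∧ T) ∧ ¬F) ∧ F)) ∧ ¬(F ∧ F)
  →2  T ∧ ¬(F ∧ F)
  →3  ¬(F ∧ F)
  →4  ¬F ∨ ¬F
  →5  ¬F
  →6  T

Answer: SAME — A ⇓ T, B ⇓ T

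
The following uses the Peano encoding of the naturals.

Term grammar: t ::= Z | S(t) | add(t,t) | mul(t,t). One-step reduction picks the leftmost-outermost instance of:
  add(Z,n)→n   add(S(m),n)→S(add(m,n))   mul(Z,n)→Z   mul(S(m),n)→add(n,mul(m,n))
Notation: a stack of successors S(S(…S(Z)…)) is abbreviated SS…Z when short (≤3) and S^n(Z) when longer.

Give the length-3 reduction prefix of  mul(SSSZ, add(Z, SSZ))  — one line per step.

Answer: after 3 steps: S(add(SZ, mul(SSZ, add(Z, SSZ))))

Reduction:
  start: mul(SSSZ, add(Z, SSZ))
  [1] add(add(Z, SSZ), mul(SSZ, add(Z, SSZ)))
  [2] add(SSZ, mul(SSZ, add(Z, SSZ)))
  [3] S(add(SZ, mul(SSZ, add(Z, SSZ))))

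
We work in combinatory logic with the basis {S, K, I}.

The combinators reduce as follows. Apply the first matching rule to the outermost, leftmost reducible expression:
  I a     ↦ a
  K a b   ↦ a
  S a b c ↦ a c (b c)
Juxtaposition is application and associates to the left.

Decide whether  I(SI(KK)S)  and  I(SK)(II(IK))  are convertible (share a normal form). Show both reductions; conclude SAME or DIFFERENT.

Term A:
  start: I(SI(KK)S)
  →1  SI(KK)S
  →2  IS(KKS)
  →3  S(KKS)
  →4  SK

Term B:
  start: I(SK)(II(IK))
  →1  SK(II(IK))
  →2  SK(I(IK))
  →3  SK(IK)
  →4  SKK

Answer: DIFFERENT — A ⇓ SK, B ⇓ SKK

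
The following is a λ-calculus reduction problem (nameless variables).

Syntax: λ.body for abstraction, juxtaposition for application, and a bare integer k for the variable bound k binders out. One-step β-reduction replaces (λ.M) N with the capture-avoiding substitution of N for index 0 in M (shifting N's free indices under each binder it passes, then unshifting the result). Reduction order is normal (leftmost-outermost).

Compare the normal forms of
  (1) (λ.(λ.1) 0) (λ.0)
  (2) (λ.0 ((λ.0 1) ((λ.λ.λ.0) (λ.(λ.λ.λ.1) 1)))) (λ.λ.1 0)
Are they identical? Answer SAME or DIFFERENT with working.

Answer: SAME — A ⇓ λ.0, B ⇓ λ.0

Reduction:
Term A:
  start: (λ.(λ.1) 0) (λ.0)
  step 1: (λ.λ.0) (λ.0)
  step 2: λ.0

Term B:
  start: (λ.0 ((λ.0 1) ((λ.λ.λ.0) (λ.(λ.λ.λ.1) 1)))) (λ.λ.1 0)
  step 1: (λ.λ.1 0) ((λ.0 (λ.λ.1 0)) ((λ.λ.λ.0) (λ.(λ.λ.λ.1) (λ.λ.1 0))))
  step 2: λ.(λ.0 (λ.λ.1 0)) ((λ.λ.λ.0) (λ.(λ.λ.λ.1) (λ.λ.1 0))) 0
  step 3: λ.(λ.λ.λ.0) (λ.(λ.λ.λ.1) (λ.λ.1 0)) (λ.λ.1 0) 0
  step 4: λ.(λ.λ.0) (λ.λ.1 0) 0
  step 5: λ.(λ.0) 0
  step 6: λ.0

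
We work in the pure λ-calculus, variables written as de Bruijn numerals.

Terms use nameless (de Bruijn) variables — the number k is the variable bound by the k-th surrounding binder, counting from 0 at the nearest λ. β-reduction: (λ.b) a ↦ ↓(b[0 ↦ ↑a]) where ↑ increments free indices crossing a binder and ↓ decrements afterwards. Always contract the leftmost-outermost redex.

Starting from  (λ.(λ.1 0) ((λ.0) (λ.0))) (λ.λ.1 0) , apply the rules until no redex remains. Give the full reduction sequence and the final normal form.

  start: (λ.(λ.1 0) ((λ.0) (λ.0))) (λ.λ.1 0)
  →1  (λ.(λ.λ.1 0) 0) ((λ.0) (λ.0))
  →2  (λ.λ.1 0) ((λ.0) (λ.0))
  →3  λ.(λ.0) (λ.0) 0
  →4  λ.(λ.0) 0
  →5  λ.0

Answer: normal form = λ.0  (in 5 steps)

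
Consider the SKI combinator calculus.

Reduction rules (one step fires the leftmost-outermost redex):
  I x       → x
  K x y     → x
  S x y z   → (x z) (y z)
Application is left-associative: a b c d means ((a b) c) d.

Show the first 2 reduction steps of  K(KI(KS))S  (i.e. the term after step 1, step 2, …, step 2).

Answer: after 2 steps: I

Working:
  start: K(KI(KS))S
  step 1: KI(KS)
  step 2: I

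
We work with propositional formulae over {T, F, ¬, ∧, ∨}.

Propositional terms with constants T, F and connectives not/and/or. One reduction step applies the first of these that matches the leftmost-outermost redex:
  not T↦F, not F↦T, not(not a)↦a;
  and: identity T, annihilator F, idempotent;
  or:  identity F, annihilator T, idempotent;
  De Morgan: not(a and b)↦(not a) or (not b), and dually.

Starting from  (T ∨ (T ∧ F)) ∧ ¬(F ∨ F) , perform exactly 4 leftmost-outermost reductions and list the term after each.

  start: (T ∨ (T ∧ F)) ∧ ¬(F ∨ F)
  [1] T ∧ ¬(F ∨ F)
  [2] ¬(F ∨ F)
  [3] ¬F ∧ ¬F
  [4] ¬F

Answer: after 4 steps: ¬F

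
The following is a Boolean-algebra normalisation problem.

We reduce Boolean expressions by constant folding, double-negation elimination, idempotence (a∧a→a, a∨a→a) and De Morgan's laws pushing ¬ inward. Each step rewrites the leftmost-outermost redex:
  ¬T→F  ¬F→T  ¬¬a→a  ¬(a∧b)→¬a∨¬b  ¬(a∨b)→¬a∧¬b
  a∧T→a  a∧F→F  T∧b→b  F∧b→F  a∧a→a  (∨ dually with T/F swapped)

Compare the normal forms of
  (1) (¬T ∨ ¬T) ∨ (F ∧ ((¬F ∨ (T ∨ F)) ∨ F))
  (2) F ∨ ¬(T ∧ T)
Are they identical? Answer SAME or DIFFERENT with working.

Answer: SAME — A ⇓ F, B ⇓ F

Reduction:
Term A:
  start: (¬T ∨ ¬T) ∨ (F ∧ ((¬F ∨ (T ∨ F)) ∨ F))
  →1  ¬T ∨ (F ∧ ((¬F ∨ (T ∨ F)) ∨ F))
  →2  F ∨ (F ∧ ((¬F ∨ (T ∨ F)) ∨ F))
  →3  F ∧ ((¬F ∨ (T ∨ F)) ∨ F)
  →4  F

Term B:
  start: F ∨ ¬(T ∧ T)
  →1  ¬(T ∧ T)
  →2  ¬T ∨ ¬T
  →3  ¬T
  →4  F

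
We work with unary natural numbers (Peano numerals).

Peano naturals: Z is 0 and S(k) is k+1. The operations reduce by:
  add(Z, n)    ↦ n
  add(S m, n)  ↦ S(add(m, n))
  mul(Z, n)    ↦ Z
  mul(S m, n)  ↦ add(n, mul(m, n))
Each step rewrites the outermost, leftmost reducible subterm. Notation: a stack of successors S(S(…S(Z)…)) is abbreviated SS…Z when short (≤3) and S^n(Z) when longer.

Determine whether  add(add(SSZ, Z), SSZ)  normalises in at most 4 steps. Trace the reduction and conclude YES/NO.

  start: add(add(SSZ, Z), SSZ)
  →1  add(S(add(SZ, Z)), SSZ)
  →2  S(add(add(SZ, Z), SSZ))
  →3  S(add(S(add(Z, Z)), SSZ))
  →4  S(S(add(add(Z, Z), SSZ)))

Answer: NO — after 4 steps the term is S(S(add(add(Z, Z), SSZ))), not yet normal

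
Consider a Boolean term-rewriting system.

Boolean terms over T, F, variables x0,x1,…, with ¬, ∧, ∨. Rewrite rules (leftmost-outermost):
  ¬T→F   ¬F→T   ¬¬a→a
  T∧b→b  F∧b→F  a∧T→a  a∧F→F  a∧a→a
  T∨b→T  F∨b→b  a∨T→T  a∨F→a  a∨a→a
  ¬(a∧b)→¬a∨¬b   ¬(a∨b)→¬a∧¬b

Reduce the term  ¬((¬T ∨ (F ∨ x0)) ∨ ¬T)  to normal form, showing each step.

Answer: normal form = ¬x0  (in 9 steps)

Working:
  start: ¬((¬T ∨ (F ∨ x0)) ∨ ¬T)
  [1] ¬(¬T ∨ (F ∨ x0)) ∧ ¬¬T
  [2] (¬¬T ∧ ¬(F ∨ x0)) ∧ ¬¬T
  [3] (T ∧ ¬(F ∨ x0)) ∧ ¬¬T
  [4] ¬(F ∨ x0) ∧ ¬¬T
  [5] (¬F ∧ ¬x0) ∧ ¬¬T
  [6] (T ∧ ¬x0) ∧ ¬¬T
  [7] ¬x0 ∧ ¬¬T
  [8] ¬x0 ∧ T
  [9] ¬x0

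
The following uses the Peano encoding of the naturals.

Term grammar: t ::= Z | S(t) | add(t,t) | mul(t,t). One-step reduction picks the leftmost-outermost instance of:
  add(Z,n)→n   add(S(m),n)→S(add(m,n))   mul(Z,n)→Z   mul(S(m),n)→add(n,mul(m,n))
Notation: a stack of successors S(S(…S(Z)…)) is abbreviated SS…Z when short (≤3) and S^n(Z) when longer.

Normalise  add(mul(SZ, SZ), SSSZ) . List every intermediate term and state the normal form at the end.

  start: add(mul(SZ, SZ), SSSZ)
  [1] add(add(SZ, mul(Z, SZ)), SSSZ)
  [2] add(S(add(Z, mul(Z, SZ))), SSSZ)
  [3] S(add(add(Z, mul(Z, SZ)), SSSZ))
  [4] S(add(mul(Z, SZ), SSSZ))
  [5] S(add(Z, SSSZ))
  [6] S^4(Z)

Answer: normal form = S^4(Z)  (in 6 steps)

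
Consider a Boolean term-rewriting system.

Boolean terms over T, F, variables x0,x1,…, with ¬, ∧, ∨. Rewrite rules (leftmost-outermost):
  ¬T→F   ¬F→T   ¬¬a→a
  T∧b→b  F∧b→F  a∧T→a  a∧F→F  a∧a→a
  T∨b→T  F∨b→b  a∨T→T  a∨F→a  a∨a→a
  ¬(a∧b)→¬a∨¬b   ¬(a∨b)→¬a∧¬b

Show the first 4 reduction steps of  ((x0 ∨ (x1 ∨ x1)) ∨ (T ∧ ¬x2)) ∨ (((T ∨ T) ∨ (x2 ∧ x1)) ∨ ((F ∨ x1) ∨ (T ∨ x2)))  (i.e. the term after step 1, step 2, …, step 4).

  start: ((x0 ∨ (x1 ∨ x1)) ∨ (T ∧ ¬x2)) ∨ (((T ∨ T) ∨ (x2 ∧ x1)) ∨ ((F ∨ x1) ∨ (T ∨ x2)))
  →1  ((x0 ∨ x1) ∨ (T ∧ ¬x2)) ∨ (((T ∨ T) ∨ (x2 ∧ x1)) ∨ ((F ∨ x1) ∨ (T ∨ x2)))
  →2  ((x0 ∨ x1) ∨ ¬x2) ∨ (((T ∨ T) ∨ (x2 ∧ x1)) ∨ ((F ∨ x1) ∨ (T ∨ x2)))
  →3  ((x0 ∨ x1) ∨ ¬x2) ∨ ((T ∨ (x2 ∧ x1)) ∨ ((F ∨ x1) ∨ (T ∨ x2)))
  →4  ((x0 ∨ x1) ∨ ¬x2) ∨ (T ∨ ((F ∨ x1) ∨ (T ∨ x2)))

Answer: after 4 steps: ((x0 ∨ x1) ∨ ¬x2) ∨ (T ∨ ((F ∨ x1) ∨ (T ∨ x2)))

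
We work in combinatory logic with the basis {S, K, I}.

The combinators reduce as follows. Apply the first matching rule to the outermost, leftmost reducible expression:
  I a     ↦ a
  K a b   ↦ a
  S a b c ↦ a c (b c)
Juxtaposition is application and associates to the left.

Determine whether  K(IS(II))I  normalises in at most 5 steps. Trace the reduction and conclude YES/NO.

Answer: YES — reaches normal form SI in 3 ≤ 5 steps

Reduction:
  start: K(IS(II))I
  →1  IS(II)
  →2  S(II)
  →3  SI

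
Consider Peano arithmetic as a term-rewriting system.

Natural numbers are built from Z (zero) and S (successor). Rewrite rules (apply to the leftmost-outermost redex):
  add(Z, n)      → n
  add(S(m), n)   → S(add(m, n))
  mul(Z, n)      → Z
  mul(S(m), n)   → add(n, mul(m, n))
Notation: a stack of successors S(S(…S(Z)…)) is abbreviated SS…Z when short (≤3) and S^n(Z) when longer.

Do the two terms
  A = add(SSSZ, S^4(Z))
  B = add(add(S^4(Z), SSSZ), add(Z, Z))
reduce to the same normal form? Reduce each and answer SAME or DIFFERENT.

Answer: SAME — A ⇓ S^7(Z), B ⇓ S^7(Z)

Derivation:
Term A:
  start: add(SSSZ, S^4(Z))
  step 1: S(add(SSZ, S^4(Z)))
  step 2: S(S(add(SZ, S^4(Z))))
  step 3: S(S(S(add(Z, S^4(Z)))))
  step 4: S^7(Z)

Term B:
  start: add(add(S^4(Z), SSSZ), add(Z, Z))
  step 1: add(S(add(SSSZ, SSSZ)), add(Z, Z))
  step 2: S(add(add(SSSZ, SSSZ), add(Z, Z)))
  step 3: S(add(S(add(SSZ, SSSZ)), add(Z, Z)))
  step 4: S(S(add(add(SSZ, SSSZ), add(Z, Z))))
  step 5: S(S(add(S(add(SZ, SSSZ)), add(Z, Z))))
  step 6: S(S(S(add(add(SZ, SSSZ), add(Z, Z)))))
  step 7: S(S(S(add(S(add(Z, SSSZ)), add(Z, Z)))))
  step 8: S(S(S(S(add(add(Z, SSSZ), add(Z, Z))))))
  step 9: S(S(S(S(add(SSSZ, add(Z, Z))))))
  step 10: S(S(S(S(S(add(SSZ, add(Z, Z)))))))
  step 11: S(S(S(S(S(S(add(SZ, add(Z, Z))))))))
  step 12: S(S(S(S(S(S(S(add(Z, add(Z, Z)))))))))
  step 13: S(S(S(S(S(S(S(add(Z, Z))))))))
  step 14: S^7(Z)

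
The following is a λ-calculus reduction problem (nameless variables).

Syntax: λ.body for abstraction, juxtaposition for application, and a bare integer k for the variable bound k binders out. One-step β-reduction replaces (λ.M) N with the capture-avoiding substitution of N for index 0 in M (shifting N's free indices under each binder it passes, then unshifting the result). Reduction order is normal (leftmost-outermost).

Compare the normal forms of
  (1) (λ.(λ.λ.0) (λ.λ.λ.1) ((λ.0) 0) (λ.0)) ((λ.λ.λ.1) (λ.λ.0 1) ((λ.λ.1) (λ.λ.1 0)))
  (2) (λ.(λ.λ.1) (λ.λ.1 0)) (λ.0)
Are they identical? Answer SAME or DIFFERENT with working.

Term A:
  start: (λ.(λ.λ.0) (λ.λ.λ.1) ((λ.0) 0) (λ.0)) ((λ.λ.λ.1) (λ.λ.0 1) ((λ.λ.1) (λ.λ.1 0)))
  [1] (λ.λ.0) (λ.λ.λ.1) ((λ.0) ((λ.λ.λ.1) (λ.λ.0 1) ((λ.λ.1) (λ.λ.1 0)))) (λ.0)
  [2] (λ.0) ((λ.0) ((λ.λ.λ.1) (λ.λ.0 1) ((λ.λ.1) (λ.λ.1 0)))) (λ.0)
  [3] (λ.0) ((λ.λ.λ.1) (λ.λ.0 1) ((λ.λ.1) (λ.λ.1 0))) (λ.0)
  [4] (λ.λ.λ.1) (λ.λ.0 1) ((λ.λ.1) (λ.λ.1 0)) (λ.0)
  [5] (λ.λ.1) ((λ.λ.1) (λ.λ.1 0)) (λ.0)
  [6] (λ.(λ.λ.1) (λ.λ.1 0)) (λ.0)
  [7] (λ.λ.1) (λ.λ.1 0)
  [8] λ.λ.λ.1 0

Term B:
  start: (λ.(λ.λ.1) (λ.λ.1 0)) (λ.0)
  [1] (λ.λ.1) (λ.λ.1 0)
  [2] λ.λ.λ.1 0

Answer: SAME — A ⇓ λ.λ.λ.1 0, B ⇓ λ.λ.λ.1 0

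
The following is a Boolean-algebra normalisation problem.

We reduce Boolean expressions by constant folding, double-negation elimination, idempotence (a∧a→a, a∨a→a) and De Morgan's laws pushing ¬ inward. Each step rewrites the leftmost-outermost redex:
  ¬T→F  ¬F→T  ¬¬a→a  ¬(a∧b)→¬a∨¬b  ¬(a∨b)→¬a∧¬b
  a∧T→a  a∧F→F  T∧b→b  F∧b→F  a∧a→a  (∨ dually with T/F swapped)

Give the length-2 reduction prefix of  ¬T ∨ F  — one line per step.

Answer: after 2 steps: F

Working:
  start: ¬T ∨ F
  [1] ¬T
  [2] F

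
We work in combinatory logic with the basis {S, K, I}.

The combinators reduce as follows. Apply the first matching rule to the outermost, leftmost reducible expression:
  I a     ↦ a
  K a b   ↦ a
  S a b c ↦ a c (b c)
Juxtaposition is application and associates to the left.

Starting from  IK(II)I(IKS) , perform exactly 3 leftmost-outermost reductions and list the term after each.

Answer: after 3 steps: I(IKS)

Derivation:
  start: IK(II)I(IKS)
  →1  K(II)I(IKS)
  →2  II(IKS)
  →3  I(IKS)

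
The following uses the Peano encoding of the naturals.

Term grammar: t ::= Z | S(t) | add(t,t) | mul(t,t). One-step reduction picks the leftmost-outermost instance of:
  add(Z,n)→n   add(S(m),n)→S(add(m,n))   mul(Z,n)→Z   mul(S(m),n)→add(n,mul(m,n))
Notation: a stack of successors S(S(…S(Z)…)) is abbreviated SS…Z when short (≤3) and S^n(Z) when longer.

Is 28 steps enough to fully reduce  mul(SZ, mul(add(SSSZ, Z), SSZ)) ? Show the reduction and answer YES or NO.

Answer: YES — reaches normal form S^6(Z) in 26 ≤ 28 steps

Working:
  start: mul(SZ, mul(add(SSSZ, Z), SSZ))
  [1] add(mul(add(SSSZ, Z), SSZ), mul(Z, mul(add(SSSZ, Z), SSZ)))
  [2] add(mul(S(add(SSZ, Z)), SSZ), mul(Z, mul(add(SSSZ, Z), SSZ)))
  [3] add(add(SSZ, mul(add(SSZ, Z), SSZ)), mul(Z, mul(add(SSSZ, Z), SSZ)))
  [4] add(S(add(SZ, mul(add(SSZ, Z), SSZ))), mul(Z, mul(add(SSSZ, Z), SSZ)))
  [5] S(add(add(SZ, mul(add(SSZ, Z), SSZ)), mul(Z, mul(add(SSSZ, Z), SSZ))))
  [6] S(add(S(add(Z, mul(add(SSZ, Z), SSZ))), mul(Z, mul(add(SSSZ, Z), SSZ))))
  [7] S(S(add(add(Z, mul(add(SSZ, Z), SSZ)), mul(Z, mul(add(SSSZ, Z), SSZ)))))
  [8] S(S(add(mul(add(SSZ, Z), SSZ), mul(Z, mul(add(SSSZ, Z), SSZ)))))
  [9] S(S(add(mul(S(add(SZ, Z)), SSZ), mul(Z, mul(add(SSSZ, Z), SSZ)))))
  [10] S(S(add(add(SSZ, mul(add(SZ, Z), SSZ)), mul(Z, mul(add(SSSZ, Z), SSZ)))))
  [11] S(S(add(S(add(SZ, mul(add(SZ, Z), SSZ))), mul(Z, mul(add(SSSZ, Z), SSZ)))))
  [12] S(S(S(add(add(SZ, mul(add(SZ, Z), SSZ)), mul(Z, mul(add(SSSZ, Z), SSZ))))))
  [13] S(S(S(add(S(add(Z, mul(add(SZ, Z), SSZ))), mul(Z, mul(add(SSSZ, Z), SSZ))))))
  [14] S(S(S(S(add(add(Z, mul(add(SZ, Z), SSZ)), mul(Z, mul(add(SSSZ, Z), SSZ)))))))
  [15] S(S(S(S(add(mul(add(SZ, Z), SSZ), mul(Z, mul(add(SSSZ, Z), SSZ)))))))
  [16] S(S(S(S(add(mul(S(add(Z, Z)), SSZ), mul(Z, mul(add(SSSZ, Z), SSZ)))))))
  [17] S(S(S(S(add(add(SSZ, mul(add(Z, Z), SSZ)), mul(Z, mul(add(SSSZ, Z), SSZ)))))))
  [18] S(S(S(S(add(S(add(SZ, mul(add(Z, Z), SSZ))), mul(Z, mul(add(SSSZ, Z), SSZ)))))))
  [19] S(S(S(S(S(add(add(SZ, mul(add(Z, Z), SSZ)), mul(Z, mul(add(SSSZ, Z), SSZ))))))))
  [20] S(S(S(S(S(add(S(add(Z, mul(add(Z, Z), SSZ))), mul(Z, mul(add(SSSZ, Z), SSZ))))))))
  [21] S(S(S(S(S(S(add(add(Z, mul(add(Z, Z), SSZ)), mul(Z, mul(add(SSSZ, Z), SSZ)))))))))
  [22] S(S(S(S(S(S(add(mul(add(Z, Z), SSZ), mul(Z, mul(add(SSSZ, Z), SSZ)))))))))
  [23] S(S(S(S(S(S(add(mul(Z, SSZ), mul(Z, mul(add(SSSZ, Z), SSZ)))))))))
  [24] S(S(S(S(S(S(add(Z, mul(Z, mul(add(SSSZ, Z), SSZ)))))))))
  [25] S(S(S(S(S(S(mul(Z, mul(add(SSSZ, Z), SSZ))))))))
  [26] S^6(Z)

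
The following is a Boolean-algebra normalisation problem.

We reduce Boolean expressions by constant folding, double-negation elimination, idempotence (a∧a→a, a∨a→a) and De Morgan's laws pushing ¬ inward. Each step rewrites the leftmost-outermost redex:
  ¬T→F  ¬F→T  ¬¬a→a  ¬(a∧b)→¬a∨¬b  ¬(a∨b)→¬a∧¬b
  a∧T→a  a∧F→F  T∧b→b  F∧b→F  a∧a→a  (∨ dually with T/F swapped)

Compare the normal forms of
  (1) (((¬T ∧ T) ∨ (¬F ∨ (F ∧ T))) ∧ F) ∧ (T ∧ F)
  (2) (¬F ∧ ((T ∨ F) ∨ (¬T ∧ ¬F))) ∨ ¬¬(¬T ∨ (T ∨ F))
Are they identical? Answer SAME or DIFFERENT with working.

Term A:
  start: (((¬T ∧ T) ∨ (¬F ∨ (F ∧ T))) ∧ F) ∧ (T ∧ F)
  →1  F ∧ (T ∧ F)
  →2  F

Term B:
  start: (¬F ∧ ((T ∨ F) ∨ (¬T ∧ ¬F))) ∨ ¬¬(¬T ∨ (T ∨ F))
  →1  (T ∧ ((T ∨ F) ∨ (¬T ∧ ¬F))) ∨ ¬¬(¬T ∨ (T ∨ F))
  →2  ((T ∨ F) ∨ (¬T ∧ ¬F)) ∨ ¬¬(¬T ∨ (T ∨ F))
  →3  (T ∨ (¬T ∧ ¬F)) ∨ ¬¬(¬T ∨ (T ∨ F))
  →4  T ∨ ¬¬(¬T ∨ (T ∨ F))
  →5  T

Answer: DIFFERENT — A ⇓ F, B ⇓ T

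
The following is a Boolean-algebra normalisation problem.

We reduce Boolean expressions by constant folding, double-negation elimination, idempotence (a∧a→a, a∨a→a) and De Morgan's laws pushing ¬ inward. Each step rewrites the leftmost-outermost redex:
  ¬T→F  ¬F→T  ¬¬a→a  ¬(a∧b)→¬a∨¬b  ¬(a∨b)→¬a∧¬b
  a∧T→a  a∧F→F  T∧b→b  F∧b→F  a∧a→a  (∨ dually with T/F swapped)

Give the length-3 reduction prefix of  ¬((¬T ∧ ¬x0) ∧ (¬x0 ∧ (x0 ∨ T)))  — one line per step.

Answer: after 3 steps: (T ∨ ¬¬x0) ∨ ¬(¬x0 ∧ (x0 ∨ T))

Derivation:
  start: ¬((¬T ∧ ¬x0) ∧ (¬x0 ∧ (x0 ∨ T)))
  →1  ¬(¬T ∧ ¬x0) ∨ ¬(¬x0 ∧ (x0 ∨ T))
  →2  (¬¬T ∨ ¬¬x0) ∨ ¬(¬x0 ∧ (x0 ∨ T))
  →3  (T ∨ ¬¬x0) ∨ ¬(¬x0 ∧ (x0 ∨ T))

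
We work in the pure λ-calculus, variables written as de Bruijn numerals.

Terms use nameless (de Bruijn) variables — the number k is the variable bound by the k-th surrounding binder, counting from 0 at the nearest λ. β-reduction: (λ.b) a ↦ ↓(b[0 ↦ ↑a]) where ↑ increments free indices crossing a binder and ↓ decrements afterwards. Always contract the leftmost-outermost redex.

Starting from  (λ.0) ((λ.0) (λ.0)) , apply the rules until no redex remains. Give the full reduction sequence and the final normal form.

  start: (λ.0) ((λ.0) (λ.0))
  [1] (λ.0) (λ.0)
  [2] λ.0

Answer: normal form = λ.0  (in 2 steps)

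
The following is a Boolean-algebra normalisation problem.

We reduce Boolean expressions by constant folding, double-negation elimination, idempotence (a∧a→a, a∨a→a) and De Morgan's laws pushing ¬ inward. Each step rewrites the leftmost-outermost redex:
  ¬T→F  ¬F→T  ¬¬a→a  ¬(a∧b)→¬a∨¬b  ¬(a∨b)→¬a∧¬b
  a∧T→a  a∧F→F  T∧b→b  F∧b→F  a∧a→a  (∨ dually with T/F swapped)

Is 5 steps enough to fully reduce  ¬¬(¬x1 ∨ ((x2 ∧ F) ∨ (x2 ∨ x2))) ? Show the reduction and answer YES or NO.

  start: ¬¬(¬x1 ∨ ((x2 ∧ F) ∨ (x2 ∨ x2)))
  →1  ¬x1 ∨ ((x2 ∧ F) ∨ (x2 ∨ x2))
  →2  ¬x1 ∨ (F ∨ (x2 ∨ x2))
  →3  ¬x1 ∨ (x2 ∨ x2)
  →4  ¬x1 ∨ x2

Answer: YES — reaches normal form ¬x1 ∨ x2 in 4 ≤ 5 steps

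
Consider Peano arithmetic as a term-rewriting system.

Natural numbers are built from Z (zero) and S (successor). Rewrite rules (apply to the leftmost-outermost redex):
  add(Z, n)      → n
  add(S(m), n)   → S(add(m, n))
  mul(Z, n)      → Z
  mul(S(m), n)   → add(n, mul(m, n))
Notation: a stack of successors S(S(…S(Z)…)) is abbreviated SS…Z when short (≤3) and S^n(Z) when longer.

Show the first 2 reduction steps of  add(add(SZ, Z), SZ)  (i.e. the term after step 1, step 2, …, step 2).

Answer: after 2 steps: S(add(add(Z, Z), SZ))

Derivation:
  start: add(add(SZ, Z), SZ)
  [1] add(S(add(Z, Z)), SZ)
  [2] S(add(add(Z, Z), SZ))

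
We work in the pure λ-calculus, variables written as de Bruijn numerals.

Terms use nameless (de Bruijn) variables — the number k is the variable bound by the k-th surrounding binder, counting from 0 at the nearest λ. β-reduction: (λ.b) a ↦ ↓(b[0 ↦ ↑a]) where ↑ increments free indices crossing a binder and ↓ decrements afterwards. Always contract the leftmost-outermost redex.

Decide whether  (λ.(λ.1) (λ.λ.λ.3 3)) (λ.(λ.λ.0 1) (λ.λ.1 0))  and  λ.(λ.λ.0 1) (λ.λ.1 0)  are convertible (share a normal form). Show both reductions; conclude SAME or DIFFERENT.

Term A:
  start: (λ.(λ.1) (λ.λ.λ.3 3)) (λ.(λ.λ.0 1) (λ.λ.1 0))
  [1] (λ.λ.(λ.λ.0 1) (λ.λ.1 0)) (λ.λ.λ.(λ.(λ.λ.0 1) (λ.λ.1 0)) (λ.(λ.λ.0 1) (λ.λ.1 0)))
  [2] λ.(λ.λ.0 1) (λ.λ.1 0)
  [3] λ.λ.0 (λ.λ.1 0)

Term B:
  start: λ.(λ.λ.0 1) (λ.λ.1 0)
  [1] λ.λ.0 (λ.λ.1 0)

Answer: SAME — A ⇓ λ.λ.0 (λ.λ.1 0), B ⇓ λ.λ.0 (λ.λ.1 0)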